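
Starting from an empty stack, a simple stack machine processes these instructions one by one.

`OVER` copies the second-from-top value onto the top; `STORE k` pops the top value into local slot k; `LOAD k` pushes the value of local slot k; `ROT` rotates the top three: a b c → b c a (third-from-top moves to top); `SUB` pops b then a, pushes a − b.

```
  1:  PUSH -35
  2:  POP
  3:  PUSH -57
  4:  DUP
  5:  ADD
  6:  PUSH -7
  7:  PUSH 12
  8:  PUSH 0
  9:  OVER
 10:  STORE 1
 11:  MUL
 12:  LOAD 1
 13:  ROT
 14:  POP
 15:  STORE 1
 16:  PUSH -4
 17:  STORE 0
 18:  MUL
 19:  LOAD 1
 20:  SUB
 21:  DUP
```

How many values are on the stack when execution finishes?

2

PUSH -35 -> [-35]
POP      -> []
PUSH -57 -> [-57]
DUP      -> [-57, -57]
ADD      -> [-114]
PUSH -7  -> [-114, -7]
PUSH 12  -> [-114, -7, 12]
PUSH 0   -> [-114, -7, 12, 0]
OVER     -> [-114, -7, 12, 0, 12]
STORE 1  -> [-114, -7, 12, 0]
MUL      -> [-114, -7, 0]
LOAD 1   -> [-114, -7, 0, 12]
ROT      -> [-114, 0, 12, -7]
POP      -> [-114, 0, 12]
STORE 1  -> [-114, 0]
PUSH -4  -> [-114, 0, -4]
STORE 0  -> [-114, 0]
MUL      -> [0]
LOAD 1   -> [0, 12]
SUB      -> [-12]
DUP      -> [-12, -12]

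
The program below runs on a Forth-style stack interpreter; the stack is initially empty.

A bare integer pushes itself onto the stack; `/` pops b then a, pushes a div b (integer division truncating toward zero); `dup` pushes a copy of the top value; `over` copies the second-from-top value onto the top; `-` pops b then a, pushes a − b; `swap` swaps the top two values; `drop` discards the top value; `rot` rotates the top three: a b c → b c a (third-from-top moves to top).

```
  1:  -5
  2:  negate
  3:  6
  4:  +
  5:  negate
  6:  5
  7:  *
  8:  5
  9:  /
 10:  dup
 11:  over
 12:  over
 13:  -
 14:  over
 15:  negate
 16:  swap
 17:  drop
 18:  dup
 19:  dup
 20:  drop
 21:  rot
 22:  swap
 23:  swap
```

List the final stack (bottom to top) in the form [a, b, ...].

[-11, 11, 11, -11]

-5     : -5
negate : 5
6      : 5 6
+      : 11
negate : -11
5      : -11 5
*      : -55
5      : -55 5
/      : -11
dup    : -11 -11
over   : -11 -11 -11
over   : -11 -11 -11 -11
-      : -11 -11 0
over   : -11 -11 0 -11
negate : -11 -11 0 11
swap   : -11 -11 11 0
drop   : -11 -11 11
dup    : -11 -11 11 11
dup    : -11 -11 11 11 11
drop   : -11 -11 11 11
rot    : -11 11 11 -11
swap   : -11 11 -11 11
swap   : -11 11 11 -11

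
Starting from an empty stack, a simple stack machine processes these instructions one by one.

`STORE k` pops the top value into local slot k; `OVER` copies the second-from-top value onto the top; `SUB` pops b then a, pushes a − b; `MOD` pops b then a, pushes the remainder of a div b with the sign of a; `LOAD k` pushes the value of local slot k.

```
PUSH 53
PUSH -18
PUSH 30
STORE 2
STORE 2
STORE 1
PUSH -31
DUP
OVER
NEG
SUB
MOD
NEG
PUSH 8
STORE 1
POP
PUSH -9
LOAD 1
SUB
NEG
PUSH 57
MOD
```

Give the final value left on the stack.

17

PUSH 53   53
PUSH -18  53 -18
PUSH 30   53 -18 30
STORE 2   53 -18
STORE 2   53
STORE 1   (empty)
PUSH -31  -31
DUP       -31 -31
OVER      -31 -31 -31
NEG       -31 -31 31
SUB       -31 -62
MOD       -31
NEG       31
PUSH 8    31 8
STORE 1   31
POP       (empty)
PUSH -9   -9
LOAD 1    -9 8
SUB       -17
NEG       17
PUSH 57   17 57
MOD       17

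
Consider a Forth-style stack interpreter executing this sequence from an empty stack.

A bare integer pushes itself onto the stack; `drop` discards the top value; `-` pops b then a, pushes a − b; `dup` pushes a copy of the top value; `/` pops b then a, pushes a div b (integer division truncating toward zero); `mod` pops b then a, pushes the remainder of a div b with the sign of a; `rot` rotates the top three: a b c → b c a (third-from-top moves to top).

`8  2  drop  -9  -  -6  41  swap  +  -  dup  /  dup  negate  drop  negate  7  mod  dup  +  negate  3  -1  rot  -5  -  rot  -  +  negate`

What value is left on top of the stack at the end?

8      : [8]
2      : [8, 2]
drop   : [8]
-9     : [8, -9]
-      : [17]
-6     : [17, -6]
41     : [17, -6, 41]
swap   : [17, 41, -6]
+      : [17, 35]
-      : [-18]
dup    : [-18, -18]
/      : [1]
dup    : [1, 1]
negate : [1, -1]
drop   : [1]
negate : [-1]
7      : [-1, 7]
mod    : [-1]
dup    : [-1, -1]
+      : [-2]
negate : [2]
3      : [2, 3]
-1     : [2, 3, -1]
rot    : [3, -1, 2]
-5     : [3, -1, 2, -5]
-      : [3, -1, 7]
rot    : [-1, 7, 3]
-      : [-1, 4]
+      : [3]
negate : [-3]

-3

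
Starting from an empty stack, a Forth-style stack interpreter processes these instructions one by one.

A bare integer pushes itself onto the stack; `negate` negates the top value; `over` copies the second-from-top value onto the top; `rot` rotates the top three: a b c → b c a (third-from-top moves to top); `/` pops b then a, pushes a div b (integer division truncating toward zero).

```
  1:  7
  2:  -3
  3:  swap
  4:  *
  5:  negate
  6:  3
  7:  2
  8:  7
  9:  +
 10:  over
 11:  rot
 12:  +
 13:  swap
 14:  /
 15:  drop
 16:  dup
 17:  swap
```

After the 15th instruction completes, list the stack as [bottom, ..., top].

7       [7]
-3      [7, -3]
swap    [-3, 7]
*       [-21]
negate  [21]
3       [21, 3]
2       [21, 3, 2]
7       [21, 3, 2, 7]
+       [21, 3, 9]
over    [21, 3, 9, 3]
rot     [21, 9, 3, 3]
+       [21, 9, 6]
swap    [21, 6, 9]
/       [21, 0]
drop    [21]

[21]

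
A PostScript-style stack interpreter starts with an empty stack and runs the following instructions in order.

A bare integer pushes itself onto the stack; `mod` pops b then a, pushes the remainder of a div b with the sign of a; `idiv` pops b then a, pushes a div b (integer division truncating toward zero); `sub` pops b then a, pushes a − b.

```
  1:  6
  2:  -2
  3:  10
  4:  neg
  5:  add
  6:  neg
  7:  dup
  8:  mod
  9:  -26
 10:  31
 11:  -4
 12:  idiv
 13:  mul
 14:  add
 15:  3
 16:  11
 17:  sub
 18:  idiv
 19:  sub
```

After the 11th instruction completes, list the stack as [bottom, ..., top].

[6, 0, -26, 31, -4]

6   → 6
-2  → 6 -2
10  → 6 -2 10
neg → 6 -2 -10
add → 6 -12
neg → 6 12
dup → 6 12 12
mod → 6 0
-26 → 6 0 -26
31  → 6 0 -26 31
-4  → 6 0 -26 31 -4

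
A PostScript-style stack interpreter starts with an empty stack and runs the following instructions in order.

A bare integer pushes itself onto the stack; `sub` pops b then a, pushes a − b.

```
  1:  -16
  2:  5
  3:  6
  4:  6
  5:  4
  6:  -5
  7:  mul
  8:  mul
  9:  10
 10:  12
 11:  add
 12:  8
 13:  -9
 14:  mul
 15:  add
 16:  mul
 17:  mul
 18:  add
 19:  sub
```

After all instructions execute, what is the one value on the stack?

-16 → [-16]
5   → [-16, 5]
6   → [-16, 5, 6]
6   → [-16, 5, 6, 6]
4   → [-16, 5, 6, 6, 4]
-5  → [-16, 5, 6, 6, 4, -5]
mul → [-16, 5, 6, 6, -20]
mul → [-16, 5, 6, -120]
10  → [-16, 5, 6, -120, 10]
12  → [-16, 5, 6, -120, 10, 12]
add → [-16, 5, 6, -120, 22]
8   → [-16, 5, 6, -120, 22, 8]
-9  → [-16, 5, 6, -120, 22, 8, -9]
mul → [-16, 5, 6, -120, 22, -72]
add → [-16, 5, 6, -120, -50]
mul → [-16, 5, 6, 6000]
mul → [-16, 5, 36000]
add → [-16, 36005]
sub → [-36021]

-36021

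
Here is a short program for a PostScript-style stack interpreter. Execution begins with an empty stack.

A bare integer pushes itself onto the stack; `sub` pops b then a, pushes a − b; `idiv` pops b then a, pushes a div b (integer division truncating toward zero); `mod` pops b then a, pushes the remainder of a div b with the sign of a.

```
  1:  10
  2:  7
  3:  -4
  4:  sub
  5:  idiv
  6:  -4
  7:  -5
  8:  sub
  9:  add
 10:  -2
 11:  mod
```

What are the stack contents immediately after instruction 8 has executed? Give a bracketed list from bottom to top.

[0, 1]

10   → 10
7    → 10 7
-4   → 10 7 -4
sub  → 10 11
idiv → 0
-4   → 0 -4
-5   → 0 -4 -5
sub  → 0 1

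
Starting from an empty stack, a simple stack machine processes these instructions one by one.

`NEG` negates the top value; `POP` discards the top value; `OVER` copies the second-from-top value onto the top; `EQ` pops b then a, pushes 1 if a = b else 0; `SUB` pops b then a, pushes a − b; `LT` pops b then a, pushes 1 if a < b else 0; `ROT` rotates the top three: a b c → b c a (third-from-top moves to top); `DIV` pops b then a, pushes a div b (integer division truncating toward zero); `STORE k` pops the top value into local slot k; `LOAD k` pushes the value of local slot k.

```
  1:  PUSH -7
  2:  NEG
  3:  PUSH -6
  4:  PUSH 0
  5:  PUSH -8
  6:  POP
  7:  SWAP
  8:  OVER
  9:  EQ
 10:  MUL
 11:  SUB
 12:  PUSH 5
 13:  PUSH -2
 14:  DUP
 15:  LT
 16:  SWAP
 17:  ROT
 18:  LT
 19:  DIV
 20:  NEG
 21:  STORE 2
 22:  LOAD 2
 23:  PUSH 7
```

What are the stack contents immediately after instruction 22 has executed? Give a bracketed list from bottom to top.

PUSH -7 -> [-7]
NEG     -> [7]
PUSH -6 -> [7, -6]
PUSH 0  -> [7, -6, 0]
PUSH -8 -> [7, -6, 0, -8]
POP     -> [7, -6, 0]
SWAP    -> [7, 0, -6]
OVER    -> [7, 0, -6, 0]
EQ      -> [7, 0, 0]
MUL     -> [7, 0]
SUB     -> [7]
PUSH 5  -> [7, 5]
PUSH -2 -> [7, 5, -2]
DUP     -> [7, 5, -2, -2]
LT      -> [7, 5, 0]
SWAP    -> [7, 0, 5]
ROT     -> [0, 5, 7]
LT      -> [0, 1]
DIV     -> [0]
NEG     -> [0]
STORE 2 -> []
LOAD 2  -> [0]

[0]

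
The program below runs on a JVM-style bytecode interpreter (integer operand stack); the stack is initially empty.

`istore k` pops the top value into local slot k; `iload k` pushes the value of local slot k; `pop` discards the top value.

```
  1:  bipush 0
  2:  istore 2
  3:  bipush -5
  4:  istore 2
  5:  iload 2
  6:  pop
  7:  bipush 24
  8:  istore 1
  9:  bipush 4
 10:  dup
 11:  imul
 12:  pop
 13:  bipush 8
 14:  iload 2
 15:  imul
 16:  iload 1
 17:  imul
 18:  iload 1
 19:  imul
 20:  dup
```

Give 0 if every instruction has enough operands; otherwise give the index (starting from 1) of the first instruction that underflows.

bipush 0  : 0
istore 2  : (empty)
bipush -5 : -5
istore 2  : (empty)
iload 2   : -5
pop       : (empty)
bipush 24 : 24
istore 1  : (empty)
bipush 4  : 4
dup       : 4 4
imul      : 16
pop       : (empty)
bipush 8  : 8
iload 2   : 8 -5
imul      : -40
iload 1   : -40 24
imul      : -960
iload 1   : -960 24
imul      : -23040
dup       : -23040 -23040

0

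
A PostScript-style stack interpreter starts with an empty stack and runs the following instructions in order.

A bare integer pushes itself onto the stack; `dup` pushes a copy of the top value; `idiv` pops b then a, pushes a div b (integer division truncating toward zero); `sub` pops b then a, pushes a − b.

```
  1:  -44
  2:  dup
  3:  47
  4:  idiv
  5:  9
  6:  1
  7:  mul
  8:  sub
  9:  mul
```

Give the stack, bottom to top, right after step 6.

[-44, 0, 9, 1]

-44   [-44]
dup   [-44, -44]
47    [-44, -44, 47]
idiv  [-44, 0]
9     [-44, 0, 9]
1     [-44, 0, 9, 1]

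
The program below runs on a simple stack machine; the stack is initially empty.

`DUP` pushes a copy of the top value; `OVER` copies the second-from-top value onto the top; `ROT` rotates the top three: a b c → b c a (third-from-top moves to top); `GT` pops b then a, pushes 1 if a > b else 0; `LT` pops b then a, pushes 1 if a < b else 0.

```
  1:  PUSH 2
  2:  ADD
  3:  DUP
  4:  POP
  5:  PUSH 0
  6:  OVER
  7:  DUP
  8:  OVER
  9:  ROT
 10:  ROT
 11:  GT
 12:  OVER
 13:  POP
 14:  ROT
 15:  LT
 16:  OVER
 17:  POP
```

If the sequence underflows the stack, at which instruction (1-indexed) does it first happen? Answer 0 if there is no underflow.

2

PUSH 2 : [2]
ADD  — needs 2 operands, stack has 1 → underflow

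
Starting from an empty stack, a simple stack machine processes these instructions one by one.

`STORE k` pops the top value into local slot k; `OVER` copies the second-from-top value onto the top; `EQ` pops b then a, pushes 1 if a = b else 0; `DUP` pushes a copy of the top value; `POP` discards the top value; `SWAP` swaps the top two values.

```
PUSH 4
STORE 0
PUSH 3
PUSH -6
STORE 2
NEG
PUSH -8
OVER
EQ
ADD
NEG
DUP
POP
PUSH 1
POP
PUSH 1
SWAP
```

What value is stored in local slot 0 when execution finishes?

4

PUSH 4  : 4
STORE 0 : (empty)
PUSH 3  : 3
PUSH -6 : 3 -6
STORE 2 : 3
NEG     : -3
PUSH -8 : -3 -8
OVER    : -3 -8 -3
EQ      : -3 0
ADD     : -3
NEG     : 3
DUP     : 3 3
POP     : 3
PUSH 1  : 3 1
POP     : 3
PUSH 1  : 3 1
SWAP    : 1 3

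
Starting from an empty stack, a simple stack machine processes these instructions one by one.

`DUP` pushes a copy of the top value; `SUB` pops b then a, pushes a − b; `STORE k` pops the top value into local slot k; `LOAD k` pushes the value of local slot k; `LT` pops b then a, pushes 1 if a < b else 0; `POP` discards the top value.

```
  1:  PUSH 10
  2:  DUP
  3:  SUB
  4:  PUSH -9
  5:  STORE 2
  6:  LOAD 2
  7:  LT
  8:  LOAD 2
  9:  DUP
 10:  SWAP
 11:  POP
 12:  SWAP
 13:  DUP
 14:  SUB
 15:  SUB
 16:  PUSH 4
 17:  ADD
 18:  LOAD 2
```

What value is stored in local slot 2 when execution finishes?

PUSH 10 : [10]
DUP     : [10, 10]
SUB     : [0]
PUSH -9 : [0, -9]
STORE 2 : [0]
LOAD 2  : [0, -9]
LT      : [0]
LOAD 2  : [0, -9]
DUP     : [0, -9, -9]
SWAP    : [0, -9, -9]
POP     : [0, -9]
SWAP    : [-9, 0]
DUP     : [-9, 0, 0]
SUB     : [-9, 0]
SUB     : [-9]
PUSH 4  : [-9, 4]
ADD     : [-5]
LOAD 2  : [-5, -9]

-9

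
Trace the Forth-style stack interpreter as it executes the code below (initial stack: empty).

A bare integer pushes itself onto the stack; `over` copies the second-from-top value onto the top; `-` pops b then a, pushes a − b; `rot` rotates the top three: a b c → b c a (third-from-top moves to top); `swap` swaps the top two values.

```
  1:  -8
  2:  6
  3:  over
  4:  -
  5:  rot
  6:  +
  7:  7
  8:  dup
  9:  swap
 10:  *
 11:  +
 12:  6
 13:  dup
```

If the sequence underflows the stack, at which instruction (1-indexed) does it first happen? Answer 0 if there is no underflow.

5

-8   -> -8
6    -> -8 6
over -> -8 6 -8
-    -> -8 14
rot  — needs 3 operands, stack has 2 → underflow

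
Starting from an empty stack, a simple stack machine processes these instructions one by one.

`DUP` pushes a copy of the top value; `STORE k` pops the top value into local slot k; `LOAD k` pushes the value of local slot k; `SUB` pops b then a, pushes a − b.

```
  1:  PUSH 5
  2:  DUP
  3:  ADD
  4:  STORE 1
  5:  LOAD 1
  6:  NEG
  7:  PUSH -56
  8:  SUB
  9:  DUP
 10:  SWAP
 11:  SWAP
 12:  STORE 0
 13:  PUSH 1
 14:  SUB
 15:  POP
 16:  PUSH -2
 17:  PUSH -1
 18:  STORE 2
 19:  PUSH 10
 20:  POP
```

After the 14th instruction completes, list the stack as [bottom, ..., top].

PUSH 5   : [5]
DUP      : [5, 5]
ADD      : [10]
STORE 1  : []
LOAD 1   : [10]
NEG      : [-10]
PUSH -56 : [-10, -56]
SUB      : [46]
DUP      : [46, 46]
SWAP     : [46, 46]
SWAP     : [46, 46]
STORE 0  : [46]
PUSH 1   : [46, 1]
SUB      : [45]

[45]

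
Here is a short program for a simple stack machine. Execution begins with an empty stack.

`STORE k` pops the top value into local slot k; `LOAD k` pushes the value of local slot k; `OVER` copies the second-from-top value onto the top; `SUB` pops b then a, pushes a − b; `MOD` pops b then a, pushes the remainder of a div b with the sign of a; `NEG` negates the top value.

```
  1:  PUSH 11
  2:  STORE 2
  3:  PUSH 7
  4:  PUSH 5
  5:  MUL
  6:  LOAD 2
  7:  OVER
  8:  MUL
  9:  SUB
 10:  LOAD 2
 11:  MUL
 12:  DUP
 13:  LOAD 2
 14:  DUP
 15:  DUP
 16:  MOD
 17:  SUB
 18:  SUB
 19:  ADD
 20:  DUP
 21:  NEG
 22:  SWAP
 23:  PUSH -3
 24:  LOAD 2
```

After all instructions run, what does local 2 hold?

11

PUSH 11 -> 11
STORE 2 -> (empty)
PUSH 7  -> 7
PUSH 5  -> 7 5
MUL     -> 35
LOAD 2  -> 35 11
OVER    -> 35 11 35
MUL     -> 35 385
SUB     -> -350
LOAD 2  -> -350 11
MUL     -> -3850
DUP     -> -3850 -3850
LOAD 2  -> -3850 -3850 11
DUP     -> -3850 -3850 11 11
DUP     -> -3850 -3850 11 11 11
MOD     -> -3850 -3850 11 0
SUB     -> -3850 -3850 11
SUB     -> -3850 -3861
ADD     -> -7711
DUP     -> -7711 -7711
NEG     -> -7711 7711
SWAP    -> 7711 -7711
PUSH -3 -> 7711 -7711 -3
LOAD 2  -> 7711 -7711 -3 11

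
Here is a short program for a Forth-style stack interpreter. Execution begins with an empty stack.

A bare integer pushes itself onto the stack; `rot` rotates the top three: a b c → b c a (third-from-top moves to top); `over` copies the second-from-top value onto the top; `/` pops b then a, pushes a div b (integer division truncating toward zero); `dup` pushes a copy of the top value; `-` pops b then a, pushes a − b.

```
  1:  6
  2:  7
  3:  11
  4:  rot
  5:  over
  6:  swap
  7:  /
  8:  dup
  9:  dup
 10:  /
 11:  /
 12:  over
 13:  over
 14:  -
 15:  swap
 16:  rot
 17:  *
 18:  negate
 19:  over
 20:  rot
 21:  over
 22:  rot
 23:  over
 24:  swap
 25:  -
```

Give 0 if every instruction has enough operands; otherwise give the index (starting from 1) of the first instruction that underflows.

6       [6]
7       [6, 7]
11      [6, 7, 11]
rot     [7, 11, 6]
over    [7, 11, 6, 11]
swap    [7, 11, 11, 6]
/       [7, 11, 1]
dup     [7, 11, 1, 1]
dup     [7, 11, 1, 1, 1]
/       [7, 11, 1, 1]
/       [7, 11, 1]
over    [7, 11, 1, 11]
over    [7, 11, 1, 11, 1]
-       [7, 11, 1, 10]
swap    [7, 11, 10, 1]
rot     [7, 10, 1, 11]
*       [7, 10, 11]
negate  [7, 10, -11]
over    [7, 10, -11, 10]
rot     [7, -11, 10, 10]
over    [7, -11, 10, 10, 10]
rot     [7, -11, 10, 10, 10]
over    [7, -11, 10, 10, 10, 10]
swap    [7, -11, 10, 10, 10, 10]
-       [7, -11, 10, 10, 0]

0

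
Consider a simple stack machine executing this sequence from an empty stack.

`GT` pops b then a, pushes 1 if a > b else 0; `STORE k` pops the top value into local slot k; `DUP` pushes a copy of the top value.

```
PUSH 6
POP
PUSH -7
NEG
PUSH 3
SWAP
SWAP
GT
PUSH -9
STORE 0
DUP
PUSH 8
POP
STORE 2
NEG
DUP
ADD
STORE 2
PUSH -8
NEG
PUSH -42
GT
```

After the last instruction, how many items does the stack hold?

1

PUSH 6   : 6
POP      : (empty)
PUSH -7  : -7
NEG      : 7
PUSH 3   : 7 3
SWAP     : 3 7
SWAP     : 7 3
GT       : 1
PUSH -9  : 1 -9
STORE 0  : 1
DUP      : 1 1
PUSH 8   : 1 1 8
POP      : 1 1
STORE 2  : 1
NEG      : -1
DUP      : -1 -1
ADD      : -2
STORE 2  : (empty)
PUSH -8  : -8
NEG      : 8
PUSH -42 : 8 -42
GT       : 1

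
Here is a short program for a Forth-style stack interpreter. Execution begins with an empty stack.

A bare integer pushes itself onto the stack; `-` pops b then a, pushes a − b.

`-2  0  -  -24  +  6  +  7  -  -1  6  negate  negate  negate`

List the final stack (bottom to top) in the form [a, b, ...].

[-27, -1, -6]

-2     -> [-2]
0      -> [-2, 0]
-      -> [-2]
-24    -> [-2, -24]
+      -> [-26]
6      -> [-26, 6]
+      -> [-20]
7      -> [-20, 7]
-      -> [-27]
-1     -> [-27, -1]
6      -> [-27, -1, 6]
negate -> [-27, -1, -6]
negate -> [-27, -1, 6]
negate -> [-27, -1, -6]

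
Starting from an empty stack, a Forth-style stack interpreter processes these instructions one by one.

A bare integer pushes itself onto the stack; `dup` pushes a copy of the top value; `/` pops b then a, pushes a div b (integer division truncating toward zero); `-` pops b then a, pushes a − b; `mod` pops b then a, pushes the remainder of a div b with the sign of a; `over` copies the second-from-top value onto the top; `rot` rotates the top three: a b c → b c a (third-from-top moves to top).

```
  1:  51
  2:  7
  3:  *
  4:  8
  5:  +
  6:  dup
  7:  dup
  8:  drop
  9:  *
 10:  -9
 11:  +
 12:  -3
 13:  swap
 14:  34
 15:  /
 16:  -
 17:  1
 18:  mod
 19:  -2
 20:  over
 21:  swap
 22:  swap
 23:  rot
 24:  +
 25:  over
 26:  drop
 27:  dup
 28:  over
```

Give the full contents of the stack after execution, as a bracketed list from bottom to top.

[-2, 0, 0, 0]

51   → 51
7    → 51 7
*    → 357
8    → 357 8
+    → 365
dup  → 365 365
dup  → 365 365 365
drop → 365 365
*    → 133225
-9   → 133225 -9
+    → 133216
-3   → 133216 -3
swap → -3 133216
34   → -3 133216 34
/    → -3 3918
-    → -3921
1    → -3921 1
mod  → 0
-2   → 0 -2
over → 0 -2 0
swap → 0 0 -2
swap → 0 -2 0
rot  → -2 0 0
+    → -2 0
over → -2 0 -2
drop → -2 0
dup  → -2 0 0
over → -2 0 0 0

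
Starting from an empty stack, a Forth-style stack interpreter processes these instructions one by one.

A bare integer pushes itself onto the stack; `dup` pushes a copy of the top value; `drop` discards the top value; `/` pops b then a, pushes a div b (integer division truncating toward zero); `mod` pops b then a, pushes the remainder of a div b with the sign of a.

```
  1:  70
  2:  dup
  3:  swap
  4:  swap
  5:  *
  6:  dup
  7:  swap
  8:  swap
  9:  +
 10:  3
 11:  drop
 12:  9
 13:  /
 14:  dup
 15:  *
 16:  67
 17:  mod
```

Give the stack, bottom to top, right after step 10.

[9800, 3]

70   → 70
dup  → 70 70
swap → 70 70
swap → 70 70
*    → 4900
dup  → 4900 4900
swap → 4900 4900
swap → 4900 4900
+    → 9800
3    → 9800 3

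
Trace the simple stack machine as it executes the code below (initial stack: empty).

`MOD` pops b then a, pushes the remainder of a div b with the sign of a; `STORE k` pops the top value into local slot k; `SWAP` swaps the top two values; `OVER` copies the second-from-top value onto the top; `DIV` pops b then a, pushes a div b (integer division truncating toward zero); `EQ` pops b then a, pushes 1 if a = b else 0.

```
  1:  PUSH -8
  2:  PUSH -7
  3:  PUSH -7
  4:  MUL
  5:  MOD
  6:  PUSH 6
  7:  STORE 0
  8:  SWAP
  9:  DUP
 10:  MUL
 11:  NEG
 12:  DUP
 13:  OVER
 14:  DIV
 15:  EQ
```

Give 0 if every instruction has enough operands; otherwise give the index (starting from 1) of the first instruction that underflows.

8

PUSH -8 : -8
PUSH -7 : -8 -7
PUSH -7 : -8 -7 -7
MUL     : -8 49
MOD     : -8
PUSH 6  : -8 6
STORE 0 : -8
SWAP  — needs 2 operands, stack has 1 → underflow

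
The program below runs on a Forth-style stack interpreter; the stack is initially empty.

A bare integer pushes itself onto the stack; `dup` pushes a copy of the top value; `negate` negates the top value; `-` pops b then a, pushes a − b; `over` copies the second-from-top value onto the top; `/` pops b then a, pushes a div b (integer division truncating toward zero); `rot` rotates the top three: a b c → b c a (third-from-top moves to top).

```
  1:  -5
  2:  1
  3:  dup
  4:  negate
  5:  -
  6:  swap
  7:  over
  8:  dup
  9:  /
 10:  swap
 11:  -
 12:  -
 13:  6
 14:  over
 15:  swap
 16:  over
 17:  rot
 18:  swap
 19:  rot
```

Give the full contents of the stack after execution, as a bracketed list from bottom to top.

[-4, -4, -4, 6]

-5     : -5
1      : -5 1
dup    : -5 1 1
negate : -5 1 -1
-      : -5 2
swap   : 2 -5
over   : 2 -5 2
dup    : 2 -5 2 2
/      : 2 -5 1
swap   : 2 1 -5
-      : 2 6
-      : -4
6      : -4 6
over   : -4 6 -4
swap   : -4 -4 6
over   : -4 -4 6 -4
rot    : -4 6 -4 -4
swap   : -4 6 -4 -4
rot    : -4 -4 -4 6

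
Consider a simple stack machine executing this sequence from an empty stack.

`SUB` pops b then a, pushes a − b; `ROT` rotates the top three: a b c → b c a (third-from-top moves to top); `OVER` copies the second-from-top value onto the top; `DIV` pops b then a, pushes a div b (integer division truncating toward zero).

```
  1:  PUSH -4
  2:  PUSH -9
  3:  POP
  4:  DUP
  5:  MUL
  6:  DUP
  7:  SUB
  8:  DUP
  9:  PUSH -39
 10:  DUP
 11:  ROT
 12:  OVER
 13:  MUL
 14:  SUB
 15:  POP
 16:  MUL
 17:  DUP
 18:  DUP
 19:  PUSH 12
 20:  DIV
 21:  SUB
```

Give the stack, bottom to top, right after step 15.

PUSH -4  : [-4]
PUSH -9  : [-4, -9]
POP      : [-4]
DUP      : [-4, -4]
MUL      : [16]
DUP      : [16, 16]
SUB      : [0]
DUP      : [0, 0]
PUSH -39 : [0, 0, -39]
DUP      : [0, 0, -39, -39]
ROT      : [0, -39, -39, 0]
OVER     : [0, -39, -39, 0, -39]
MUL      : [0, -39, -39, 0]
SUB      : [0, -39, -39]
POP      : [0, -39]

[0, -39]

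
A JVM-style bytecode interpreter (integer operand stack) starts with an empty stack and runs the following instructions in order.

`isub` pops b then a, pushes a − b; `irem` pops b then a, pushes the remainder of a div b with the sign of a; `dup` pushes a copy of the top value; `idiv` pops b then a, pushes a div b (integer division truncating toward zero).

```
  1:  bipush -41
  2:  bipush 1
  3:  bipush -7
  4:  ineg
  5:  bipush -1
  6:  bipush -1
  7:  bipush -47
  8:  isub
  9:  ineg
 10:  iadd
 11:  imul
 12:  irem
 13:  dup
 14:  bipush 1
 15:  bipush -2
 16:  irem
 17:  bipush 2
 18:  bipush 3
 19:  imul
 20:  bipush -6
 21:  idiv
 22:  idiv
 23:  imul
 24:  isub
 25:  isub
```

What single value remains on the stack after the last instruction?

bipush -41  [-41]
bipush 1    [-41, 1]
bipush -7   [-41, 1, -7]
ineg        [-41, 1, 7]
bipush -1   [-41, 1, 7, -1]
bipush -1   [-41, 1, 7, -1, -1]
bipush -47  [-41, 1, 7, -1, -1, -47]
isub        [-41, 1, 7, -1, 46]
ineg        [-41, 1, 7, -1, -46]
iadd        [-41, 1, 7, -47]
imul        [-41, 1, -329]
irem        [-41, 1]
dup         [-41, 1, 1]
bipush 1    [-41, 1, 1, 1]
bipush -2   [-41, 1, 1, 1, -2]
irem        [-41, 1, 1, 1]
bipush 2    [-41, 1, 1, 1, 2]
bipush 3    [-41, 1, 1, 1, 2, 3]
imul        [-41, 1, 1, 1, 6]
bipush -6   [-41, 1, 1, 1, 6, -6]
idiv        [-41, 1, 1, 1, -1]
idiv        [-41, 1, 1, -1]
imul        [-41, 1, -1]
isub        [-41, 2]
isub        [-43]

-43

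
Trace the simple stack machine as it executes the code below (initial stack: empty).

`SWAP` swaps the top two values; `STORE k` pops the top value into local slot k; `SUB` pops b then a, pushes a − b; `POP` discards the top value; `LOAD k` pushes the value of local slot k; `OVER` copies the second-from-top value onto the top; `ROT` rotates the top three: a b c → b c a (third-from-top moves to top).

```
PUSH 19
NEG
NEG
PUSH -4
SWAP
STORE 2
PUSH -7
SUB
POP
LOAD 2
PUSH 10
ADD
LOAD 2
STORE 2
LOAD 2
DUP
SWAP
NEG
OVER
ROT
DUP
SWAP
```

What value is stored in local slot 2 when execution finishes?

19

PUSH 19 -> 19
NEG     -> -19
NEG     -> 19
PUSH -4 -> 19 -4
SWAP    -> -4 19
STORE 2 -> -4
PUSH -7 -> -4 -7
SUB     -> 3
POP     -> (empty)
LOAD 2  -> 19
PUSH 10 -> 19 10
ADD     -> 29
LOAD 2  -> 29 19
STORE 2 -> 29
LOAD 2  -> 29 19
DUP     -> 29 19 19
SWAP    -> 29 19 19
NEG     -> 29 19 -19
OVER    -> 29 19 -19 19
ROT     -> 29 -19 19 19
DUP     -> 29 -19 19 19 19
SWAP    -> 29 -19 19 19 19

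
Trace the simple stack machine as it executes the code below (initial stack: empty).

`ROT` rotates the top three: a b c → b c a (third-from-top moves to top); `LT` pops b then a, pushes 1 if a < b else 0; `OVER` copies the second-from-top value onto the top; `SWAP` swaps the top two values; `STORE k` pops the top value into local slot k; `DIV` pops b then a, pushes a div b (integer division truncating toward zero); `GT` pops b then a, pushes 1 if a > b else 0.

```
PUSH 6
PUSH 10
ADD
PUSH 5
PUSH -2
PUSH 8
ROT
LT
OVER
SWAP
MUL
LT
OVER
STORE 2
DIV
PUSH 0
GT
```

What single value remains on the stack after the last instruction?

1

PUSH 6  : 6
PUSH 10 : 6 10
ADD     : 16
PUSH 5  : 16 5
PUSH -2 : 16 5 -2
PUSH 8  : 16 5 -2 8
ROT     : 16 -2 8 5
LT      : 16 -2 0
OVER    : 16 -2 0 -2
SWAP    : 16 -2 -2 0
MUL     : 16 -2 0
LT      : 16 1
OVER    : 16 1 16
STORE 2 : 16 1
DIV     : 16
PUSH 0  : 16 0
GT      : 1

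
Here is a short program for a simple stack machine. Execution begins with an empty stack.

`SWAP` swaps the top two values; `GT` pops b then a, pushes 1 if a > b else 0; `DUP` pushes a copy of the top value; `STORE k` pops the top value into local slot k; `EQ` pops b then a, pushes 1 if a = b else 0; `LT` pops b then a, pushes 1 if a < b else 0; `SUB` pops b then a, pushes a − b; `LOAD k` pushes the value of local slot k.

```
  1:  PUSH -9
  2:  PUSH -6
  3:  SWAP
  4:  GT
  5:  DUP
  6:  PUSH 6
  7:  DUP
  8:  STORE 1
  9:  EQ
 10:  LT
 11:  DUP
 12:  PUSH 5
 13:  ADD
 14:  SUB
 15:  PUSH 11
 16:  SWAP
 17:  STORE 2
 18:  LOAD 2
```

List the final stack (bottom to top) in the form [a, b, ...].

[11, -5]

PUSH -9 : [-9]
PUSH -6 : [-9, -6]
SWAP    : [-6, -9]
GT      : [1]
DUP     : [1, 1]
PUSH 6  : [1, 1, 6]
DUP     : [1, 1, 6, 6]
STORE 1 : [1, 1, 6]
EQ      : [1, 0]
LT      : [0]
DUP     : [0, 0]
PUSH 5  : [0, 0, 5]
ADD     : [0, 5]
SUB     : [-5]
PUSH 11 : [-5, 11]
SWAP    : [11, -5]
STORE 2 : [11]
LOAD 2  : [11, -5]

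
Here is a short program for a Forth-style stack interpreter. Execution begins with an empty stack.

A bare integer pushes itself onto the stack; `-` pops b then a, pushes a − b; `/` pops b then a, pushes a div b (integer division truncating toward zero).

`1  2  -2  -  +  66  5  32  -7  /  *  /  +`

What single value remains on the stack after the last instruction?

2

1  : 1
2  : 1 2
-2 : 1 2 -2
-  : 1 4
+  : 5
66 : 5 66
5  : 5 66 5
32 : 5 66 5 32
-7 : 5 66 5 32 -7
/  : 5 66 5 -4
*  : 5 66 -20
/  : 5 -3
+  : 2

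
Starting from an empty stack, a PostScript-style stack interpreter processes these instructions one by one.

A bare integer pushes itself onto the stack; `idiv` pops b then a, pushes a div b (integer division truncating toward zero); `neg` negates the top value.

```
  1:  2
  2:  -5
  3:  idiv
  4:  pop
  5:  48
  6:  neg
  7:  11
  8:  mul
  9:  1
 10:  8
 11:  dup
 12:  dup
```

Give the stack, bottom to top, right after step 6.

[-48]

2    → [2]
-5   → [2, -5]
idiv → [0]
pop  → []
48   → [48]
neg  → [-48]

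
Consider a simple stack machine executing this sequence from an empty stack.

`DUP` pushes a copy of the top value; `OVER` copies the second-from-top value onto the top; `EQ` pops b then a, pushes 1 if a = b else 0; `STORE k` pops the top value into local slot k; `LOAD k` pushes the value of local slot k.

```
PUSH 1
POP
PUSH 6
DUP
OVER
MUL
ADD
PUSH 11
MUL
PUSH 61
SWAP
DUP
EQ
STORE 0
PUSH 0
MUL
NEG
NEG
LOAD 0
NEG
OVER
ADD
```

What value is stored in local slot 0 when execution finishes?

PUSH 1  → 1
POP     → (empty)
PUSH 6  → 6
DUP     → 6 6
OVER    → 6 6 6
MUL     → 6 36
ADD     → 42
PUSH 11 → 42 11
MUL     → 462
PUSH 61 → 462 61
SWAP    → 61 462
DUP     → 61 462 462
EQ      → 61 1
STORE 0 → 61
PUSH 0  → 61 0
MUL     → 0
NEG     → 0
NEG     → 0
LOAD 0  → 0 1
NEG     → 0 -1
OVER    → 0 -1 0
ADD     → 0 -1

1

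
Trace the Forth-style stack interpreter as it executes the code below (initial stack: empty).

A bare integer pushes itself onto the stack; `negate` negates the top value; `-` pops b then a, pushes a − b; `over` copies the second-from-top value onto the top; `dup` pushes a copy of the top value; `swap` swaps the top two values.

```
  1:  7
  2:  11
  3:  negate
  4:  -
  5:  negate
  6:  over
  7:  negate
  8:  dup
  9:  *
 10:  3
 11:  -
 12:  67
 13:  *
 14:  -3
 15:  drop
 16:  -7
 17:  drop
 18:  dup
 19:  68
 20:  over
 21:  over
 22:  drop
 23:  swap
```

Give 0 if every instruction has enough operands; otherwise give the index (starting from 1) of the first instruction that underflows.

6

7       7
11      7 11
negate  7 -11
-       18
negate  -18
over  — needs 2 operands, stack has 1 → underflow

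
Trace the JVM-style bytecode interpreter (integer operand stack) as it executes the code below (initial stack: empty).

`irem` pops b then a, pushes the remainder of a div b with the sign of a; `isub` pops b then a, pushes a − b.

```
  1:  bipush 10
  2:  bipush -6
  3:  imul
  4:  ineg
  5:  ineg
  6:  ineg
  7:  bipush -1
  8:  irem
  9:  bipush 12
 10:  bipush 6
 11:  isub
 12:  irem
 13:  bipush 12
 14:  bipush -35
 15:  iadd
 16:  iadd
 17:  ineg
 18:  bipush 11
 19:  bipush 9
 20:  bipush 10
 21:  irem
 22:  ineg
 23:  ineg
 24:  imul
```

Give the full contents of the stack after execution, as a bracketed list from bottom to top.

[23, 99]

bipush 10  → 10
bipush -6  → 10 -6
imul       → -60
ineg       → 60
ineg       → -60
ineg       → 60
bipush -1  → 60 -1
irem       → 0
bipush 12  → 0 12
bipush 6   → 0 12 6
isub       → 0 6
irem       → 0
bipush 12  → 0 12
bipush -35 → 0 12 -35
iadd       → 0 -23
iadd       → -23
ineg       → 23
bipush 11  → 23 11
bipush 9   → 23 11 9
bipush 10  → 23 11 9 10
irem       → 23 11 9
ineg       → 23 11 -9
ineg       → 23 11 9
imul       → 23 99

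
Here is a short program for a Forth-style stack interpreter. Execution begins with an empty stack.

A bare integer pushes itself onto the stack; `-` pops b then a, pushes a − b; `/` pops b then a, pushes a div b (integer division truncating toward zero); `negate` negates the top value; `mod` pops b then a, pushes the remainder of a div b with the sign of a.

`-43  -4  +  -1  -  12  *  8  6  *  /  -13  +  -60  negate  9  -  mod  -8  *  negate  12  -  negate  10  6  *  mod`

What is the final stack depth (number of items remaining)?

-43    → -43
-4     → -43 -4
+      → -47
-1     → -47 -1
-      → -46
12     → -46 12
*      → -552
8      → -552 8
6      → -552 8 6
*      → -552 48
/      → -11
-13    → -11 -13
+      → -24
-60    → -24 -60
negate → -24 60
9      → -24 60 9
-      → -24 51
mod    → -24
-8     → -24 -8
*      → 192
negate → -192
12     → -192 12
-      → -204
negate → 204
10     → 204 10
6      → 204 10 6
*      → 204 60
mod    → 24

1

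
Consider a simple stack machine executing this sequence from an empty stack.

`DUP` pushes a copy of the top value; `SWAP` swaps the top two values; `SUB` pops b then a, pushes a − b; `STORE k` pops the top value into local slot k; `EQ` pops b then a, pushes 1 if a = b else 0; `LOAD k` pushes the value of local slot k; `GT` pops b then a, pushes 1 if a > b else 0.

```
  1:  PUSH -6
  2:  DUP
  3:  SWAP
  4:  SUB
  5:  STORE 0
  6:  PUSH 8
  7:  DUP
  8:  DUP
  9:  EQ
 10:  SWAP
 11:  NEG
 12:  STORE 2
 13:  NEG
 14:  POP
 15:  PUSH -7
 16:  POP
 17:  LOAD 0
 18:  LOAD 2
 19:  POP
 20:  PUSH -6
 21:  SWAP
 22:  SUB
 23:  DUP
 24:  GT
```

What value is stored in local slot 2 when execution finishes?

-8

PUSH -6 : [-6]
DUP     : [-6, -6]
SWAP    : [-6, -6]
SUB     : [0]
STORE 0 : []
PUSH 8  : [8]
DUP     : [8, 8]
DUP     : [8, 8, 8]
EQ      : [8, 1]
SWAP    : [1, 8]
NEG     : [1, -8]
STORE 2 : [1]
NEG     : [-1]
POP     : []
PUSH -7 : [-7]
POP     : []
LOAD 0  : [0]
LOAD 2  : [0, -8]
POP     : [0]
PUSH -6 : [0, -6]
SWAP    : [-6, 0]
SUB     : [-6]
DUP     : [-6, -6]
GT      : [0]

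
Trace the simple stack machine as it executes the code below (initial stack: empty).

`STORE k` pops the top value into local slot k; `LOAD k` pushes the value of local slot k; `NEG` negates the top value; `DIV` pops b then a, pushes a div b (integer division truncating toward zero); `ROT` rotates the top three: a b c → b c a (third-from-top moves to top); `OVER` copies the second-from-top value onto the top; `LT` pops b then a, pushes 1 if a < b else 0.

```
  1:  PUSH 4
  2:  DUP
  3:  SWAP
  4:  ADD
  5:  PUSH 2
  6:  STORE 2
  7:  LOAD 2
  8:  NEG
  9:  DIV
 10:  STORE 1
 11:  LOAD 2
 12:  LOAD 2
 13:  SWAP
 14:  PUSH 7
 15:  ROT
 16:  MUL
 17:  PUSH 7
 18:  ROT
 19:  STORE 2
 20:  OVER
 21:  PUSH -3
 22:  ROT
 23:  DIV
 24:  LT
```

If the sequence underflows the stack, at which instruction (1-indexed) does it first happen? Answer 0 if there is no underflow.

0

PUSH 4  : 4
DUP     : 4 4
SWAP    : 4 4
ADD     : 8
PUSH 2  : 8 2
STORE 2 : 8
LOAD 2  : 8 2
NEG     : 8 -2
DIV     : -4
STORE 1 : (empty)
LOAD 2  : 2
LOAD 2  : 2 2
SWAP    : 2 2
PUSH 7  : 2 2 7
ROT     : 2 7 2
MUL     : 2 14
PUSH 7  : 2 14 7
ROT     : 14 7 2
STORE 2 : 14 7
OVER    : 14 7 14
PUSH -3 : 14 7 14 -3
ROT     : 14 14 -3 7
DIV     : 14 14 0
LT      : 14 0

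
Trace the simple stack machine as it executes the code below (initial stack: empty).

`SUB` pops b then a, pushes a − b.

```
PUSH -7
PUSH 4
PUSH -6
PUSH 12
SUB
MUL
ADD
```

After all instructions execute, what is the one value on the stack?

PUSH -7 : [-7]
PUSH 4  : [-7, 4]
PUSH -6 : [-7, 4, -6]
PUSH 12 : [-7, 4, -6, 12]
SUB     : [-7, 4, -18]
MUL     : [-7, -72]
ADD     : [-79]

-79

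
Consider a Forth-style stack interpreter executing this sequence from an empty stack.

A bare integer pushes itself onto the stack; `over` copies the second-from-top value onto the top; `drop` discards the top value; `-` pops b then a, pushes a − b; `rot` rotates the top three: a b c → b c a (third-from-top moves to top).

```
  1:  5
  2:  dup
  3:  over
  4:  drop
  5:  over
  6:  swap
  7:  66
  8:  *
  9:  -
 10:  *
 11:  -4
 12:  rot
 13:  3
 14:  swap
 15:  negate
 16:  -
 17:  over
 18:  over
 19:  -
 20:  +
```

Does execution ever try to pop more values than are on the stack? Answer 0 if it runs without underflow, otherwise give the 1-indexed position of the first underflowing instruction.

5    → [5]
dup  → [5, 5]
over → [5, 5, 5]
drop → [5, 5]
over → [5, 5, 5]
swap → [5, 5, 5]
66   → [5, 5, 5, 66]
*    → [5, 5, 330]
-    → [5, -325]
*    → [-1625]
-4   → [-1625, -4]
rot  — needs 3 operands, stack has 2 → underflow

12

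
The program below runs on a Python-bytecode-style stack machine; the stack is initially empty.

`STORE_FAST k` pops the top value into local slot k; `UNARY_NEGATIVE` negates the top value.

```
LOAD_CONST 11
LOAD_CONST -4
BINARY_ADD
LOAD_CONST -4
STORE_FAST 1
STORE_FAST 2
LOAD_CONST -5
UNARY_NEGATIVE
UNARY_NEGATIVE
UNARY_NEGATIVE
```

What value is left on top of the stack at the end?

5

LOAD_CONST 11  -> [11]
LOAD_CONST -4  -> [11, -4]
BINARY_ADD     -> [7]
LOAD_CONST -4  -> [7, -4]
STORE_FAST 1   -> [7]
STORE_FAST 2   -> []
LOAD_CONST -5  -> [-5]
UNARY_NEGATIVE -> [5]
UNARY_NEGATIVE -> [-5]
UNARY_NEGATIVE -> [5]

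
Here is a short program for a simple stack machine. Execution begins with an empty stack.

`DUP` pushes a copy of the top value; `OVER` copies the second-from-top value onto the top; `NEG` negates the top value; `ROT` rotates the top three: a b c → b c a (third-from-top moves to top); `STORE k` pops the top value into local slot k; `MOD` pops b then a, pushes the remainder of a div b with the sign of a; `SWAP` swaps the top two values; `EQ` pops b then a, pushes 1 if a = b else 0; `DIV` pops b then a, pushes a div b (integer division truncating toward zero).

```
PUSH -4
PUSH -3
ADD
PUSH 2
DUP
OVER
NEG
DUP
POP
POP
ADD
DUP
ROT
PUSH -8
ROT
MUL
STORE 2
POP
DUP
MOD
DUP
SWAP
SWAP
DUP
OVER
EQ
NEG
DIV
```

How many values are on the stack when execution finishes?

PUSH -4  [-4]
PUSH -3  [-4, -3]
ADD      [-7]
PUSH 2   [-7, 2]
DUP      [-7, 2, 2]
OVER     [-7, 2, 2, 2]
NEG      [-7, 2, 2, -2]
DUP      [-7, 2, 2, -2, -2]
POP      [-7, 2, 2, -2]
POP      [-7, 2, 2]
ADD      [-7, 4]
DUP      [-7, 4, 4]
ROT      [4, 4, -7]
PUSH -8  [4, 4, -7, -8]
ROT      [4, -7, -8, 4]
MUL      [4, -7, -32]
STORE 2  [4, -7]
POP      [4]
DUP      [4, 4]
MOD      [0]
DUP      [0, 0]
SWAP     [0, 0]
SWAP     [0, 0]
DUP      [0, 0, 0]
OVER     [0, 0, 0, 0]
EQ       [0, 0, 1]
NEG      [0, 0, -1]
DIV      [0, 0]

2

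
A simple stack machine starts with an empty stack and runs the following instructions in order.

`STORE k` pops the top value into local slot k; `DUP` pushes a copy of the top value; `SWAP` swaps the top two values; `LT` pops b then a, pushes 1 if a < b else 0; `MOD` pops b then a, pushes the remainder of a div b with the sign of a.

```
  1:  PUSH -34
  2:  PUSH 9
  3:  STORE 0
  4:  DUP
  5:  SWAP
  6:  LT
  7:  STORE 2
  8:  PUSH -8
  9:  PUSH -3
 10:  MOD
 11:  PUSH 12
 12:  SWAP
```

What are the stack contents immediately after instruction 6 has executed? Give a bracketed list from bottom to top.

[0]

PUSH -34 → -34
PUSH 9   → -34 9
STORE 0  → -34
DUP      → -34 -34
SWAP     → -34 -34
LT       → 0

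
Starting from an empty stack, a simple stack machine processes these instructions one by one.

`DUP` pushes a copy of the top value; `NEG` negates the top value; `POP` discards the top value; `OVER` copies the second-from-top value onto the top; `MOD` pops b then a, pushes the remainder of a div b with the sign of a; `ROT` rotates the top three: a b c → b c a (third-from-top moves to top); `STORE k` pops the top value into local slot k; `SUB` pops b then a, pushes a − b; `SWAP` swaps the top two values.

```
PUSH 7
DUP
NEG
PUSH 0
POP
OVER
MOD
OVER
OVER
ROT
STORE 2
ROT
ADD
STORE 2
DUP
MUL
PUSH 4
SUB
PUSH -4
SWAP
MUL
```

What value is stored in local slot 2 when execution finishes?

PUSH 7  : 7
DUP     : 7 7
NEG     : 7 -7
PUSH 0  : 7 -7 0
POP     : 7 -7
OVER    : 7 -7 7
MOD     : 7 0
OVER    : 7 0 7
OVER    : 7 0 7 0
ROT     : 7 7 0 0
STORE 2 : 7 7 0
ROT     : 7 0 7
ADD     : 7 7
STORE 2 : 7
DUP     : 7 7
MUL     : 49
PUSH 4  : 49 4
SUB     : 45
PUSH -4 : 45 -4
SWAP    : -4 45
MUL     : -180

7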